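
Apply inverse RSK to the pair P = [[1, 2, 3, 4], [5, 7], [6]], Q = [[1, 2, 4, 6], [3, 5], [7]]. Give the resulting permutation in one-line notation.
1 6 2 7 3 5 4

Reverse the RSK construction: for i from n down to 1, find the cell of Q containing i, remove the entry at that cell from P, and reverse-bump it up through P; the value ejected from row 1 is w(i).

Step i=7: Q has 7 at row 3, column 1; remove 6 from row 3 of P and reverse-bump: 6 enters row 2 and ejects 5; 5 enters row 1 and ejects 4. So w(7) = 4. P is now [[1, 2, 3, 5], [6, 7]].
Step i=6: Q has 6 at row 1, column 4; remove that cell from P, ejecting 5. So w(6) = 5. P is now [[1, 2, 3], [6, 7]].
Step i=5: Q has 5 at row 2, column 2; remove 7 from row 2 of P and reverse-bump: 7 enters row 1 and ejects 3. So w(5) = 3. P is now [[1, 2, 7], [6]].
Step i=4: Q has 4 at row 1, column 3; remove that cell from P, ejecting 7. So w(4) = 7. P is now [[1, 2], [6]].
Step i=3: Q has 3 at row 2, column 1; remove 6 from row 2 of P and reverse-bump: 6 enters row 1 and ejects 2. So w(3) = 2. P is now [[1, 6]].
Step i=2: Q has 2 at row 1, column 2; remove that cell from P, ejecting 6. So w(2) = 6. P is now [[1]].
Step i=1: Q has 1 at row 1, column 1; remove that cell from P, ejecting 1. So w(1) = 1. P is now [].

So w = 1 6 2 7 3 5 4.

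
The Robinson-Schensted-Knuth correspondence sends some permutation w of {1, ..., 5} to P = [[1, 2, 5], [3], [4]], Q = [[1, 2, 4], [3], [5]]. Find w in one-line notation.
1 4 3 5 2

Reverse the RSK construction: for i from n down to 1, find the cell of Q containing i, remove the entry at that cell from P, and reverse-bump it up through P; the value ejected from row 1 is w(i).

Step i=5: Q has 5 at row 3, column 1; remove 4 from row 3 of P and reverse-bump: 4 enters row 2 and ejects 3; 3 enters row 1 and ejects 2. So w(5) = 2. P is now [[1, 3, 5], [4]].
Step i=4: Q has 4 at row 1, column 3; remove that cell from P, ejecting 5. So w(4) = 5. P is now [[1, 3], [4]].
Step i=3: Q has 3 at row 2, column 1; remove 4 from row 2 of P and reverse-bump: 4 enters row 1 and ejects 3. So w(3) = 3. P is now [[1, 4]].
Step i=2: Q has 2 at row 1, column 2; remove that cell from P, ejecting 4. So w(2) = 4. P is now [[1]].
Step i=1: Q has 1 at row 1, column 1; remove that cell from P, ejecting 1. So w(1) = 1. P is now [].

So w = 1 4 3 5 2.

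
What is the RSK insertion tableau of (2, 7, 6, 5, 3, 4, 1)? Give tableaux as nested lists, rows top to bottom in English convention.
P = [[1, 3, 4], [2], [5], [6], [7]]

Insert 2: appended to row 1. P = [[2]].
Insert 7: appended to row 1. P = [[2, 7]].
Insert 6: 6 bumps 7 from row 1; 7 starts row 2. P = [[2, 6], [7]].
Insert 5: 5 bumps 6 from row 1; 6 bumps 7 from row 2; 7 starts row 3. P = [[2, 5], [6], [7]].
Insert 3: 3 bumps 5 from row 1; 5 bumps 6 from row 2; 6 bumps 7 from row 3; 7 starts row 4. P = [[2, 3], [5], [6], [7]].
Insert 4: appended to row 1. P = [[2, 3, 4], [5], [6], [7]].
Insert 1: 1 bumps 2 from row 1; 2 bumps 5 from row 2; 5 bumps 6 from row 3; 6 bumps 7 from row 4; 7 starts row 5. P = [[1, 3, 4], [2], [5], [6], [7]].

So P = [[1, 3, 4], [2], [5], [6], [7]].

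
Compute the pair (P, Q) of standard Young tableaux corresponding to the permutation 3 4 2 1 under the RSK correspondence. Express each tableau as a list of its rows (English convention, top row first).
Insert each entry of the permutation into P by Schensted row insertion, recording in Q the position of each new cell.

Insert 3: appended to row 1. P = [[3]].
Insert 4: appended to row 1. P = [[3, 4]].
Insert 2: 2 bumps 3 from row 1; 3 starts row 2. P = [[2, 4], [3]].
Insert 1: 1 bumps 2 from row 1; 2 bumps 3 from row 2; 3 starts row 3. P = [[1, 4], [2], [3]].

So P = [[1, 4], [2], [3]], Q = [[1, 2], [3], [4]].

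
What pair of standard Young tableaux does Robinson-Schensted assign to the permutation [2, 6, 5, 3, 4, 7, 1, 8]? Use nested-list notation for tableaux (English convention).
Insert each entry of the permutation into P by Schensted row insertion, recording in Q the position of each new cell.

Insert 2: appended to row 1. P = [[2]].
Insert 6: appended to row 1. P = [[2, 6]].
Insert 5: 5 bumps 6 from row 1; 6 starts row 2. P = [[2, 5], [6]].
Insert 3: 3 bumps 5 from row 1; 5 bumps 6 from row 2; 6 starts row 3. P = [[2, 3], [5], [6]].
Insert 4: appended to row 1. P = [[2, 3, 4], [5], [6]].
Insert 7: appended to row 1. P = [[2, 3, 4, 7], [5], [6]].
Insert 1: 1 bumps 2 from row 1; 2 bumps 5 from row 2; 5 bumps 6 from row 3; 6 starts row 4. P = [[1, 3, 4, 7], [2], [5], [6]].
Insert 8: appended to row 1. P = [[1, 3, 4, 7, 8], [2], [5], [6]].

So P = [[1, 3, 4, 7, 8], [2], [5], [6]], Q = [[1, 2, 5, 6, 8], [3], [4], [7]].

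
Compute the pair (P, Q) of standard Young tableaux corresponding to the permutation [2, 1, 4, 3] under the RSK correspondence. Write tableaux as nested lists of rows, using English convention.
P = [[1, 3], [2, 4]], Q = [[1, 3], [2, 4]]

Insert each entry of the permutation into P by Schensted row insertion, recording in Q the position of each new cell.

After inserting 2: P = [[2]].
After inserting 1: P = [[1], [2]].
After inserting 4: P = [[1, 4], [2]].
After inserting 3: P = [[1, 3], [2, 4]].

So P = [[1, 3], [2, 4]], Q = [[1, 3], [2, 4]].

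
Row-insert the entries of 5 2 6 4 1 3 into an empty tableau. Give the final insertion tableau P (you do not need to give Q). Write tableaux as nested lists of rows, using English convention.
P = [[1, 3], [2, 4], [5, 6]]

Insert 5: appended to row 1. P = [[5]].
Insert 2: 2 bumps 5 from row 1; 5 starts row 2. P = [[2], [5]].
Insert 6: appended to row 1. P = [[2, 6], [5]].
Insert 4: 4 bumps 6 from row 1; 6 appends to row 2. P = [[2, 4], [5, 6]].
Insert 1: 1 bumps 2 from row 1; 2 bumps 5 from row 2; 5 starts row 3. P = [[1, 4], [2, 6], [5]].
Insert 3: 3 bumps 4 from row 1; 4 bumps 6 from row 2; 6 appends to row 3. P = [[1, 3], [2, 4], [5, 6]].

So P = [[1, 3], [2, 4], [5, 6]].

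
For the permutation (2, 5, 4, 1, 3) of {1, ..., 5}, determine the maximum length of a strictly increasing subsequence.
2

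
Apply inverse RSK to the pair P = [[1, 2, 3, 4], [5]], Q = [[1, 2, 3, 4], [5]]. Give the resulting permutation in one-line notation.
Reverse the RSK construction: for i from n down to 1, find the cell of Q containing i, remove the entry at that cell from P, and reverse-bump it up through P; the value ejected from row 1 is w(i).

Step i=5: Q has 5 at row 2, column 1; remove 5 from row 2 of P and reverse-bump: 5 enters row 1 and ejects 4. So w(5) = 4. P is now [[1, 2, 3, 5]].
Step i=4: Q has 4 at row 1, column 4; remove that cell from P, ejecting 5. So w(4) = 5. P is now [[1, 2, 3]].
Step i=3: Q has 3 at row 1, column 3; remove that cell from P, ejecting 3. So w(3) = 3. P is now [[1, 2]].
Step i=2: Q has 2 at row 1, column 2; remove that cell from P, ejecting 2. So w(2) = 2. P is now [[1]].
Step i=1: Q has 1 at row 1, column 1; remove that cell from P, ejecting 1. So w(1) = 1. P is now [].

So w = 1 2 3 5 4.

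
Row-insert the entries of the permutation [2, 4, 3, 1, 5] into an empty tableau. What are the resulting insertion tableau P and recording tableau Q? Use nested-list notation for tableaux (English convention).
Insert each entry of the permutation into P by Schensted row insertion, recording in Q the position of each new cell.

After inserting 2: P = [[2]].
After inserting 4: P = [[2, 4]].
After inserting 3: P = [[2, 3], [4]].
After inserting 1: P = [[1, 3], [2], [4]].
After inserting 5: P = [[1, 3, 5], [2], [4]].

So P = [[1, 3, 5], [2], [4]], Q = [[1, 2, 5], [3], [4]].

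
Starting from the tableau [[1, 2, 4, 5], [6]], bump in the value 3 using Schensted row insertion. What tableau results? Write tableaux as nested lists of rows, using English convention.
[[1, 2, 3, 5], [4], [6]]

In row 1, 3 replaces 4 (the leftmost entry greater than 3); 4 is bumped to row 2. In row 2, 4 replaces 6 (the leftmost entry greater than 4); 6 is bumped to row 3. 6 starts a new row 3. The new tableau is [[1, 2, 3, 5], [4], [6]].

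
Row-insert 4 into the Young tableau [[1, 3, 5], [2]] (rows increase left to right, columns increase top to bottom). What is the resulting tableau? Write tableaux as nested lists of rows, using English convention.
In row 1, 4 replaces 5 (the leftmost entry greater than 4); 5 is bumped to row 2. 5 is appended to row 2. The new tableau is [[1, 3, 4], [2, 5]].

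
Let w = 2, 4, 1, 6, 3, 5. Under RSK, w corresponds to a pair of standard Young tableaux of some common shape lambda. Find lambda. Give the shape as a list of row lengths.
Row-insert each entry into an empty tableau.

After inserting 2: P = [[2]].
After inserting 4: P = [[2, 4]].
After inserting 1: P = [[1, 4], [2]].
After inserting 6: P = [[1, 4, 6], [2]].
After inserting 3: P = [[1, 3, 6], [2, 4]].
After inserting 5: P = [[1, 3, 5], [2, 4, 6]].

The final insertion tableau P = [[1, 3, 5], [2, 4, 6]] has shape [3, 3].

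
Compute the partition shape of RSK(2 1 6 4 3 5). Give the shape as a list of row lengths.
[3, 2, 1]

Row-insert each entry into an empty tableau.

After inserting 2: P = [[2]].
After inserting 1: P = [[1], [2]].
After inserting 6: P = [[1, 6], [2]].
After inserting 4: P = [[1, 4], [2, 6]].
After inserting 3: P = [[1, 3], [2, 4], [6]].
After inserting 5: P = [[1, 3, 5], [2, 4], [6]].

The final insertion tableau P = [[1, 3, 5], [2, 4], [6]] has shape [3, 2, 1].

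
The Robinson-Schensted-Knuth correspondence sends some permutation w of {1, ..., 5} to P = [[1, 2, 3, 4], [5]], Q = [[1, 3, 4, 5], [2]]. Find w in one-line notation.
5 1 2 3 4

Reverse the RSK construction: for i from n down to 1, find the cell of Q containing i, remove the entry at that cell from P, and reverse-bump it up through P; the value ejected from row 1 is w(i).

Step i=5: Q has 5 at row 1, column 4; remove that cell from P, ejecting 4. So w(5) = 4. P is now [[1, 2, 3], [5]].
Step i=4: Q has 4 at row 1, column 3; remove that cell from P, ejecting 3. So w(4) = 3. P is now [[1, 2], [5]].
Step i=3: Q has 3 at row 1, column 2; remove that cell from P, ejecting 2. So w(3) = 2. P is now [[1], [5]].
Step i=2: Q has 2 at row 2, column 1; remove 5 from row 2 of P and reverse-bump: 5 enters row 1 and ejects 1. So w(2) = 1. P is now [[5]].
Step i=1: Q has 1 at row 1, column 1; remove that cell from P, ejecting 5. So w(1) = 5. P is now [].

So w = 5 1 2 3 4.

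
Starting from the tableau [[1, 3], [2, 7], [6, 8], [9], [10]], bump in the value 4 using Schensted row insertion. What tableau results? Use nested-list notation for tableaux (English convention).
[[1, 3, 4], [2, 7], [6, 8], [9], [10]]

4 is larger than every entry of row 1, so it is appended to row 1. The new tableau is [[1, 3, 4], [2, 7], [6, 8], [9], [10]].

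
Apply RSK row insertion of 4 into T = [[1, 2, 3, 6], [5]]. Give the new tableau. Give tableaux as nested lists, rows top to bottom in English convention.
In row 1, 4 replaces 6 (the leftmost entry greater than 4); 6 is bumped to row 2. 6 is appended to row 2. The new tableau is [[1, 2, 3, 4], [5, 6]].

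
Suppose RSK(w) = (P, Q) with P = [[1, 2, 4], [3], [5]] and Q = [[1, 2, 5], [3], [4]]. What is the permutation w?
1 5 3 2 4

Reverse the RSK construction: for i from n down to 1, find the cell of Q containing i, remove the entry at that cell from P, and reverse-bump it up through P; the value ejected from row 1 is w(i).

Step i=5: Q has 5 at row 1, column 3; remove that cell from P, ejecting 4. So w(5) = 4. P is now [[1, 2], [3], [5]].
Step i=4: Q has 4 at row 3, column 1; remove 5 from row 3 of P and reverse-bump: 5 enters row 2 and ejects 3; 3 enters row 1 and ejects 2. So w(4) = 2. P is now [[1, 3], [5]].
Step i=3: Q has 3 at row 2, column 1; remove 5 from row 2 of P and reverse-bump: 5 enters row 1 and ejects 3. So w(3) = 3. P is now [[1, 5]].
Step i=2: Q has 2 at row 1, column 2; remove that cell from P, ejecting 5. So w(2) = 5. P is now [[1]].
Step i=1: Q has 1 at row 1, column 1; remove that cell from P, ejecting 1. So w(1) = 1. P is now [].

So w = 1 5 3 2 4.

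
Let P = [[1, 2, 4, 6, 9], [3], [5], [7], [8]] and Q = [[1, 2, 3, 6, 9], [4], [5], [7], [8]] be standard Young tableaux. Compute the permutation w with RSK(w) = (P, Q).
Reverse RSK: for i = n, n-1, ..., 1, locate i in Q, remove the corresponding corner cell from P, and reverse-bump its entry up through P; the value ejected from row 1 is w(i).

So w = 1 3 8 7 5 6 4 2 9.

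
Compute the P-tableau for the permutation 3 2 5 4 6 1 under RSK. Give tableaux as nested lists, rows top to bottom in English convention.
Insert 3: appended to row 1. P = [[3]].
Insert 2: 2 bumps 3 from row 1; 3 starts row 2. P = [[2], [3]].
Insert 5: appended to row 1. P = [[2, 5], [3]].
Insert 4: 4 bumps 5 from row 1; 5 appends to row 2. P = [[2, 4], [3, 5]].
Insert 6: appended to row 1. P = [[2, 4, 6], [3, 5]].
Insert 1: 1 bumps 2 from row 1; 2 bumps 3 from row 2; 3 starts row 3. P = [[1, 4, 6], [2, 5], [3]].

So P = [[1, 4, 6], [2, 5], [3]].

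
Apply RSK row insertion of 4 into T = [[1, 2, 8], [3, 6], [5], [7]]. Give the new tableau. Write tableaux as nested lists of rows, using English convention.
In row 1, 4 replaces 8 (the leftmost entry greater than 4); 8 is bumped to row 2. 8 is appended to row 2. The new tableau is [[1, 2, 4], [3, 6, 8], [5], [7]].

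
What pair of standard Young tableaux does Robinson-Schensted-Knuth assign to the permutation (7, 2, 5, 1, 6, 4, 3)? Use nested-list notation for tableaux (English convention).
P = [[1, 3, 6], [2, 4], [5], [7]], Q = [[1, 3, 5], [2, 6], [4], [7]]

Insert each entry of the permutation into P by Schensted row insertion, recording in Q the position of each new cell.

Insert 7: appended to row 1. P = [[7]].
Insert 2: 2 bumps 7 from row 1; 7 starts row 2. P = [[2], [7]].
Insert 5: appended to row 1. P = [[2, 5], [7]].
Insert 1: 1 bumps 2 from row 1; 2 bumps 7 from row 2; 7 starts row 3. P = [[1, 5], [2], [7]].
Insert 6: appended to row 1. P = [[1, 5, 6], [2], [7]].
Insert 4: 4 bumps 5 from row 1; 5 appends to row 2. P = [[1, 4, 6], [2, 5], [7]].
Insert 3: 3 bumps 4 from row 1; 4 bumps 5 from row 2; 5 bumps 7 from row 3; 7 starts row 4. P = [[1, 3, 6], [2, 4], [5], [7]].

So P = [[1, 3, 6], [2, 4], [5], [7]], Q = [[1, 3, 5], [2, 6], [4], [7]].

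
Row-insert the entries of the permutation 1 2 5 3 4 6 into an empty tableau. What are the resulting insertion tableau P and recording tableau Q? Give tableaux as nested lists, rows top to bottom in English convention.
P = [[1, 2, 3, 4, 6], [5]], Q = [[1, 2, 3, 5, 6], [4]]

Insert each entry of the permutation into P by Schensted row insertion, recording in Q the position of each new cell.

After inserting 1: P = [[1]].
After inserting 2: P = [[1, 2]].
After inserting 5: P = [[1, 2, 5]].
After inserting 3: P = [[1, 2, 3], [5]].
After inserting 4: P = [[1, 2, 3, 4], [5]].
After inserting 6: P = [[1, 2, 3, 4, 6], [5]].

So P = [[1, 2, 3, 4, 6], [5]], Q = [[1, 2, 3, 5, 6], [4]].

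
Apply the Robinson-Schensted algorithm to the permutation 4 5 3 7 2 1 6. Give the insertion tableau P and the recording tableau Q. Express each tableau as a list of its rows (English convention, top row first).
P = [[1, 5, 6], [2, 7], [3], [4]], Q = [[1, 2, 4], [3, 7], [5], [6]]

Insert each entry of the permutation into P by Schensted row insertion, recording in Q the position of each new cell.

Insert 4: appended to row 1. P = [[4]].
Insert 5: appended to row 1. P = [[4, 5]].
Insert 3: 3 bumps 4 from row 1; 4 starts row 2. P = [[3, 5], [4]].
Insert 7: appended to row 1. P = [[3, 5, 7], [4]].
Insert 2: 2 bumps 3 from row 1; 3 bumps 4 from row 2; 4 starts row 3. P = [[2, 5, 7], [3], [4]].
Insert 1: 1 bumps 2 from row 1; 2 bumps 3 from row 2; 3 bumps 4 from row 3; 4 starts row 4. P = [[1, 5, 7], [2], [3], [4]].
Insert 6: 6 bumps 7 from row 1; 7 appends to row 2. P = [[1, 5, 6], [2, 7], [3], [4]].

So P = [[1, 5, 6], [2, 7], [3], [4]], Q = [[1, 2, 4], [3, 7], [5], [6]].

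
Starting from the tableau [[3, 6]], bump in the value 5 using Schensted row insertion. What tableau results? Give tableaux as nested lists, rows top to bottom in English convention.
[[3, 5], [6]]

In row 1, 5 replaces 6 (the leftmost entry greater than 5); 6 is bumped to row 2. 6 starts a new row 2. The new tableau is [[3, 5], [6]].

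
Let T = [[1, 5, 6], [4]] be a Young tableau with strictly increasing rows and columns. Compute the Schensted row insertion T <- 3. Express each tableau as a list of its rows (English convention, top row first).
In row 1, 3 replaces 5 (the leftmost entry greater than 3); 5 is bumped to row 2. 5 is appended to row 2. The new tableau is [[1, 3, 6], [4, 5]].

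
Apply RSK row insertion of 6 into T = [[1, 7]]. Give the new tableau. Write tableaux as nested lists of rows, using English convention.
In row 1, 6 replaces 7 (the leftmost entry greater than 6); 7 is bumped to row 2. 7 starts a new row 2. The new tableau is [[1, 6], [7]].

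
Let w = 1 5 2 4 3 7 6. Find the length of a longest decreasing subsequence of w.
3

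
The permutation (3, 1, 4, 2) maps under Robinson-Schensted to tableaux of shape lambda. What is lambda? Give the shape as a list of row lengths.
Row-insert each entry into an empty tableau.

After inserting 3: P = [[3]].
After inserting 1: P = [[1], [3]].
After inserting 4: P = [[1, 4], [3]].
After inserting 2: P = [[1, 2], [3, 4]].

The final insertion tableau P = [[1, 2], [3, 4]] has shape [2, 2].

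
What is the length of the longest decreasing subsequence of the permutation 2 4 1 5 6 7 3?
2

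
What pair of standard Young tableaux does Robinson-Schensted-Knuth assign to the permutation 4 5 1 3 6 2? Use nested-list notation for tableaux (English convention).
Insert each entry of the permutation into P by Schensted row insertion, recording in Q the position of each new cell.

Insert 4: appended to row 1. P = [[4]].
Insert 5: appended to row 1. P = [[4, 5]].
Insert 1: 1 bumps 4 from row 1; 4 starts row 2. P = [[1, 5], [4]].
Insert 3: 3 bumps 5 from row 1; 5 appends to row 2. P = [[1, 3], [4, 5]].
Insert 6: appended to row 1. P = [[1, 3, 6], [4, 5]].
Insert 2: 2 bumps 3 from row 1; 3 bumps 4 from row 2; 4 starts row 3. P = [[1, 2, 6], [3, 5], [4]].

So P = [[1, 2, 6], [3, 5], [4]], Q = [[1, 2, 5], [3, 4], [6]].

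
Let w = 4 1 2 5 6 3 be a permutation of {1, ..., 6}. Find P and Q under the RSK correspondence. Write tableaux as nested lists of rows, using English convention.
Insert each entry of the permutation into P by Schensted row insertion, recording in Q the position of each new cell.

Insert 4: appended to row 1. P = [[4]], Q = [[1]].
Insert 1: 1 bumps 4 from row 1; 4 starts row 2. P = [[1], [4]], Q = [[1], [2]].
Insert 2: appended to row 1. P = [[1, 2], [4]], Q = [[1, 3], [2]].
Insert 5: appended to row 1. P = [[1, 2, 5], [4]], Q = [[1, 3, 4], [2]].
Insert 6: appended to row 1. P = [[1, 2, 5, 6], [4]], Q = [[1, 3, 4, 5], [2]].
Insert 3: 3 bumps 5 from row 1; 5 appends to row 2. P = [[1, 2, 3, 6], [4, 5]], Q = [[1, 3, 4, 5], [2, 6]].

So P = [[1, 2, 3, 6], [4, 5]], Q = [[1, 3, 4, 5], [2, 6]].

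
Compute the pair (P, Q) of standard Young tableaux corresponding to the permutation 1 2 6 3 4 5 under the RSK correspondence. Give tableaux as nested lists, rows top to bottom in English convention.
Insert each entry of the permutation into P by Schensted row insertion, recording in Q the position of each new cell.

After inserting 1: P = [[1]].
After inserting 2: P = [[1, 2]].
After inserting 6: P = [[1, 2, 6]].
After inserting 3: P = [[1, 2, 3], [6]].
After inserting 4: P = [[1, 2, 3, 4], [6]].
After inserting 5: P = [[1, 2, 3, 4, 5], [6]].

So P = [[1, 2, 3, 4, 5], [6]], Q = [[1, 2, 3, 5, 6], [4]].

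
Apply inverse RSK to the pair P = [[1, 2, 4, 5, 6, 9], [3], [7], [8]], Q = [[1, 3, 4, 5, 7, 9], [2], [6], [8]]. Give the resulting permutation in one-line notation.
Reverse the RSK construction: for i from n down to 1, find the cell of Q containing i, remove the entry at that cell from P, and reverse-bump it up through P; the value ejected from row 1 is w(i).

Step i=9: Q has 9 at row 1, column 6; remove that cell from P, ejecting 9. So w(9) = 9. P is now [[1, 2, 4, 5, 6], [3], [7], [8]].
Step i=8: Q has 8 at row 4, column 1; remove 8 from row 4 of P and reverse-bump: 8 enters row 3 and ejects 7; 7 enters row 2 and ejects 3; 3 enters row 1 and ejects 2. So w(8) = 2. P is now [[1, 3, 4, 5, 6], [7], [8]].
Step i=7: Q has 7 at row 1, column 5; remove that cell from P, ejecting 6. So w(7) = 6. P is now [[1, 3, 4, 5], [7], [8]].
Step i=6: Q has 6 at row 3, column 1; remove 8 from row 3 of P and reverse-bump: 8 enters row 2 and ejects 7; 7 enters row 1 and ejects 5. So w(6) = 5. P is now [[1, 3, 4, 7], [8]].
Step i=5: Q has 5 at row 1, column 4; remove that cell from P, ejecting 7. So w(5) = 7. P is now [[1, 3, 4], [8]].
Step i=4: Q has 4 at row 1, column 3; remove that cell from P, ejecting 4. So w(4) = 4. P is now [[1, 3], [8]].
Step i=3: Q has 3 at row 1, column 2; remove that cell from P, ejecting 3. So w(3) = 3. P is now [[1], [8]].
Step i=2: Q has 2 at row 2, column 1; remove 8 from row 2 of P and reverse-bump: 8 enters row 1 and ejects 1. So w(2) = 1. P is now [[8]].
Step i=1: Q has 1 at row 1, column 1; remove that cell from P, ejecting 8. So w(1) = 8. P is now [].

So w = 8 1 3 4 7 5 6 2 9.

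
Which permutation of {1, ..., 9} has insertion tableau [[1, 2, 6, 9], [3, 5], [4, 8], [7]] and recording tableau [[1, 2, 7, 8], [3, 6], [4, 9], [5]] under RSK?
7 8 4 3 1 5 6 9 2

Reverse the RSK construction: for i from n down to 1, find the cell of Q containing i, remove the entry at that cell from P, and reverse-bump it up through P; the value ejected from row 1 is w(i).

Step i=9: Q has 9 at row 3, column 2; remove 8 from row 3 of P and reverse-bump: 8 enters row 2 and ejects 5; 5 enters row 1 and ejects 2. So w(9) = 2. P is now [[1, 5, 6, 9], [3, 8], [4], [7]].
Step i=8: Q has 8 at row 1, column 4; remove that cell from P, ejecting 9. So w(8) = 9. P is now [[1, 5, 6], [3, 8], [4], [7]].
Step i=7: Q has 7 at row 1, column 3; remove that cell from P, ejecting 6. So w(7) = 6. P is now [[1, 5], [3, 8], [4], [7]].
Step i=6: Q has 6 at row 2, column 2; remove 8 from row 2 of P and reverse-bump: 8 enters row 1 and ejects 5. So w(6) = 5. P is now [[1, 8], [3], [4], [7]].
Step i=5: Q has 5 at row 4, column 1; remove 7 from row 4 of P and reverse-bump: 7 enters row 3 and ejects 4; 4 enters row 2 and ejects 3; 3 enters row 1 and ejects 1. So w(5) = 1. P is now [[3, 8], [4], [7]].
Step i=4: Q has 4 at row 3, column 1; remove 7 from row 3 of P and reverse-bump: 7 enters row 2 and ejects 4; 4 enters row 1 and ejects 3. So w(4) = 3. P is now [[4, 8], [7]].
Step i=3: Q has 3 at row 2, column 1; remove 7 from row 2 of P and reverse-bump: 7 enters row 1 and ejects 4. So w(3) = 4. P is now [[7, 8]].
Step i=2: Q has 2 at row 1, column 2; remove that cell from P, ejecting 8. So w(2) = 8. P is now [[7]].
Step i=1: Q has 1 at row 1, column 1; remove that cell from P, ejecting 7. So w(1) = 7. P is now [].

So w = 7 8 4 3 1 5 6 9 2.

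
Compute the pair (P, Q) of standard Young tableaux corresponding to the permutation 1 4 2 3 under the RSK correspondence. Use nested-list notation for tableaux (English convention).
Insert each entry of the permutation into P by Schensted row insertion, recording in Q the position of each new cell.

Insert 1: appended to row 1. P = [[1]].
Insert 4: appended to row 1. P = [[1, 4]].
Insert 2: 2 bumps 4 from row 1; 4 starts row 2. P = [[1, 2], [4]].
Insert 3: appended to row 1. P = [[1, 2, 3], [4]].

So P = [[1, 2, 3], [4]], Q = [[1, 2, 4], [3]].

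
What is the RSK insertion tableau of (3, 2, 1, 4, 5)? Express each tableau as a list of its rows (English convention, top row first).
P = [[1, 4, 5], [2], [3]]

Insert 3: appended to row 1. P = [[3]].
Insert 2: 2 bumps 3 from row 1; 3 starts row 2. P = [[2], [3]].
Insert 1: 1 bumps 2 from row 1; 2 bumps 3 from row 2; 3 starts row 3. P = [[1], [2], [3]].
Insert 4: appended to row 1. P = [[1, 4], [2], [3]].
Insert 5: appended to row 1. P = [[1, 4, 5], [2], [3]].

So P = [[1, 4, 5], [2], [3]].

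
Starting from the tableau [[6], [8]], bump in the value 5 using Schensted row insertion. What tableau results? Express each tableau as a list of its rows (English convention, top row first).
[[5], [6], [8]]

In row 1, 5 replaces 6 (the leftmost entry greater than 5); 6 is bumped to row 2. In row 2, 6 replaces 8 (the leftmost entry greater than 6); 8 is bumped to row 3. 8 starts a new row 3. The new tableau is [[5], [6], [8]].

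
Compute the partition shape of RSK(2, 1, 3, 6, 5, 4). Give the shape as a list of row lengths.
Row-insert each entry into an empty tableau.

After inserting 2: P = [[2]].
After inserting 1: P = [[1], [2]].
After inserting 3: P = [[1, 3], [2]].
After inserting 6: P = [[1, 3, 6], [2]].
After inserting 5: P = [[1, 3, 5], [2, 6]].
After inserting 4: P = [[1, 3, 4], [2, 5], [6]].

The final insertion tableau P = [[1, 3, 4], [2, 5], [6]] has shape [3, 2, 1].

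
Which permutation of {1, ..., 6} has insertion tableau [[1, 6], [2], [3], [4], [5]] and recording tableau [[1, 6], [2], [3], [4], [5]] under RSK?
5 4 3 2 1 6

Reverse the RSK construction: for i from n down to 1, find the cell of Q containing i, remove the entry at that cell from P, and reverse-bump it up through P; the value ejected from row 1 is w(i).

Step i=6: Q has 6 at row 1, column 2; remove that cell from P, ejecting 6. So w(6) = 6. P is now [[1], [2], [3], [4], [5]].
Step i=5: Q has 5 at row 5, column 1; remove 5 from row 5 of P and reverse-bump: 5 enters row 4 and ejects 4; 4 enters row 3 and ejects 3; 3 enters row 2 and ejects 2; 2 enters row 1 and ejects 1. So w(5) = 1. P is now [[2], [3], [4], [5]].
Step i=4: Q has 4 at row 4, column 1; remove 5 from row 4 of P and reverse-bump: 5 enters row 3 and ejects 4; 4 enters row 2 and ejects 3; 3 enters row 1 and ejects 2. So w(4) = 2. P is now [[3], [4], [5]].
Step i=3: Q has 3 at row 3, column 1; remove 5 from row 3 of P and reverse-bump: 5 enters row 2 and ejects 4; 4 enters row 1 and ejects 3. So w(3) = 3. P is now [[4], [5]].
Step i=2: Q has 2 at row 2, column 1; remove 5 from row 2 of P and reverse-bump: 5 enters row 1 and ejects 4. So w(2) = 4. P is now [[5]].
Step i=1: Q has 1 at row 1, column 1; remove that cell from P, ejecting 5. So w(1) = 5. P is now [].

So w = 5 4 3 2 1 6.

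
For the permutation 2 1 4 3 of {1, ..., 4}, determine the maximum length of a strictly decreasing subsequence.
2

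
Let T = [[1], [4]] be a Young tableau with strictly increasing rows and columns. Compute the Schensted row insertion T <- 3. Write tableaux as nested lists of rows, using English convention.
[[1, 3], [4]]

3 is larger than every entry of row 1, so it is appended to row 1. The new tableau is [[1, 3], [4]].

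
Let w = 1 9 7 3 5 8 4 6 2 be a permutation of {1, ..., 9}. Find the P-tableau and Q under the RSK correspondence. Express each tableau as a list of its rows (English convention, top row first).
Insert each entry of the permutation into P by Schensted row insertion, recording in Q the position of each new cell.

After inserting 1: P = [[1]].
After inserting 9: P = [[1, 9]].
After inserting 7: P = [[1, 7], [9]].
After inserting 3: P = [[1, 3], [7], [9]].
After inserting 5: P = [[1, 3, 5], [7], [9]].
After inserting 8: P = [[1, 3, 5, 8], [7], [9]].
After inserting 4: P = [[1, 3, 4, 8], [5], [7], [9]].
After inserting 6: P = [[1, 3, 4, 6], [5, 8], [7], [9]].
After inserting 2: P = [[1, 2, 4, 6], [3, 8], [5], [7], [9]].

So P = [[1, 2, 4, 6], [3, 8], [5], [7], [9]], Q = [[1, 2, 5, 6], [3, 8], [4], [7], [9]].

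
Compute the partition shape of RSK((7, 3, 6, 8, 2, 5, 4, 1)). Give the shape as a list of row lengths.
[3, 2, 1, 1, 1]

Row-insert each entry into an empty tableau.

After inserting 7: P = [[7]].
After inserting 3: P = [[3], [7]].
After inserting 6: P = [[3, 6], [7]].
After inserting 8: P = [[3, 6, 8], [7]].
After inserting 2: P = [[2, 6, 8], [3], [7]].
After inserting 5: P = [[2, 5, 8], [3, 6], [7]].
After inserting 4: P = [[2, 4, 8], [3, 5], [6], [7]].
After inserting 1: P = [[1, 4, 8], [2, 5], [3], [6], [7]].

The final insertion tableau P = [[1, 4, 8], [2, 5], [3], [6], [7]] has shape [3, 2, 1, 1, 1].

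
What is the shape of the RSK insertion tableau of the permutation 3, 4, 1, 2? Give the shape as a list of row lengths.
Row-insert each entry into an empty tableau.

After inserting 3: P = [[3]].
After inserting 4: P = [[3, 4]].
After inserting 1: P = [[1, 4], [3]].
After inserting 2: P = [[1, 2], [3, 4]].

The final insertion tableau P = [[1, 2], [3, 4]] has shape [2, 2].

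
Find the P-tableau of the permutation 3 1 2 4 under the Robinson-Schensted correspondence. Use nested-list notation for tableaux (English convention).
P = [[1, 2, 4], [3]]

Insert 3: appended to row 1. P = [[3]].
Insert 1: 1 bumps 3 from row 1; 3 starts row 2. P = [[1], [3]].
Insert 2: appended to row 1. P = [[1, 2], [3]].
Insert 4: appended to row 1. P = [[1, 2, 4], [3]].

So P = [[1, 2, 4], [3]].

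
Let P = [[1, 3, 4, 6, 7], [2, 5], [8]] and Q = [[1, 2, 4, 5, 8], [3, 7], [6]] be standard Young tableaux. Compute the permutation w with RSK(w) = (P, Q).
2 8 3 5 6 1 4 7

Reverse the RSK construction: for i from n down to 1, find the cell of Q containing i, remove the entry at that cell from P, and reverse-bump it up through P; the value ejected from row 1 is w(i).

Step i=8: Q has 8 at row 1, column 5; remove that cell from P, ejecting 7. So w(8) = 7. P is now [[1, 3, 4, 6], [2, 5], [8]].
Step i=7: Q has 7 at row 2, column 2; remove 5 from row 2 of P and reverse-bump: 5 enters row 1 and ejects 4. So w(7) = 4. P is now [[1, 3, 5, 6], [2], [8]].
Step i=6: Q has 6 at row 3, column 1; remove 8 from row 3 of P and reverse-bump: 8 enters row 2 and ejects 2; 2 enters row 1 and ejects 1. So w(6) = 1. P is now [[2, 3, 5, 6], [8]].
Step i=5: Q has 5 at row 1, column 4; remove that cell from P, ejecting 6. So w(5) = 6. P is now [[2, 3, 5], [8]].
Step i=4: Q has 4 at row 1, column 3; remove that cell from P, ejecting 5. So w(4) = 5. P is now [[2, 3], [8]].
Step i=3: Q has 3 at row 2, column 1; remove 8 from row 2 of P and reverse-bump: 8 enters row 1 and ejects 3. So w(3) = 3. P is now [[2, 8]].
Step i=2: Q has 2 at row 1, column 2; remove that cell from P, ejecting 8. So w(2) = 8. P is now [[2]].
Step i=1: Q has 1 at row 1, column 1; remove that cell from P, ejecting 2. So w(1) = 2. P is now [].

So w = 2 8 3 5 6 1 4 7.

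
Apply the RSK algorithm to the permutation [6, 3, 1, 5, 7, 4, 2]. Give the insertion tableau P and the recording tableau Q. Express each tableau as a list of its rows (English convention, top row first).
Insert each entry of the permutation into P by Schensted row insertion, recording in Q the position of each new cell.

Insert 6: appended to row 1. P = [[6]], Q = [[1]].
Insert 3: 3 bumps 6 from row 1; 6 starts row 2. P = [[3], [6]], Q = [[1], [2]].
Insert 1: 1 bumps 3 from row 1; 3 bumps 6 from row 2; 6 starts row 3. P = [[1], [3], [6]], Q = [[1], [2], [3]].
Insert 5: appended to row 1. P = [[1, 5], [3], [6]], Q = [[1, 4], [2], [3]].
Insert 7: appended to row 1. P = [[1, 5, 7], [3], [6]], Q = [[1, 4, 5], [2], [3]].
Insert 4: 4 bumps 5 from row 1; 5 appends to row 2. P = [[1, 4, 7], [3, 5], [6]], Q = [[1, 4, 5], [2, 6], [3]].
Insert 2: 2 bumps 4 from row 1; 4 bumps 5 from row 2; 5 bumps 6 from row 3; 6 starts row 4. P = [[1, 2, 7], [3, 4], [5], [6]], Q = [[1, 4, 5], [2, 6], [3], [7]].

So P = [[1, 2, 7], [3, 4], [5], [6]], Q = [[1, 4, 5], [2, 6], [3], [7]].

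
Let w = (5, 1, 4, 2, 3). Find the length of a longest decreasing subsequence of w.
3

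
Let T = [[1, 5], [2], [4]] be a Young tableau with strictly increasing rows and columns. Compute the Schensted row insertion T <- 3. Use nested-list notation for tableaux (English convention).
In row 1, 3 replaces 5 (the leftmost entry greater than 3); 5 is bumped to row 2. 5 is appended to row 2. The new tableau is [[1, 3], [2, 5], [4]].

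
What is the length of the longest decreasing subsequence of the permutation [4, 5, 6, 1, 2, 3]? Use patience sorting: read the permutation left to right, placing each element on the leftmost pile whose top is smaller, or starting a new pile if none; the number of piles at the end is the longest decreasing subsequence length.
4: new pile. tops = [4]
5: onto pile 1 (replacing 4). tops = [5]
6: onto pile 1 (replacing 5). tops = [6]
1: new pile. tops = [6, 1]
2: onto pile 2 (replacing 1). tops = [6, 2]
3: onto pile 2 (replacing 2). tops = [6, 3]

2 piles, so the longest decreasing subsequence has length 2.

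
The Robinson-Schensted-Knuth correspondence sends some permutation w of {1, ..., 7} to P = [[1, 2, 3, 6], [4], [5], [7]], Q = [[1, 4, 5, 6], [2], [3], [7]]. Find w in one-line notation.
7 5 1 2 4 6 3

Reverse RSK: for i = n, n-1, ..., 1, locate i in Q, remove the corresponding corner cell from P, and reverse-bump its entry up through P; the value ejected from row 1 is w(i).

So w = 7 5 1 2 4 6 3.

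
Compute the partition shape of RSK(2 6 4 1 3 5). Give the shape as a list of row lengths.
Row-insert each entry into an empty tableau.

After inserting 2: P = [[2]].
After inserting 6: P = [[2, 6]].
After inserting 4: P = [[2, 4], [6]].
After inserting 1: P = [[1, 4], [2], [6]].
After inserting 3: P = [[1, 3], [2, 4], [6]].
After inserting 5: P = [[1, 3, 5], [2, 4], [6]].

The final insertion tableau P = [[1, 3, 5], [2, 4], [6]] has shape [3, 2, 1].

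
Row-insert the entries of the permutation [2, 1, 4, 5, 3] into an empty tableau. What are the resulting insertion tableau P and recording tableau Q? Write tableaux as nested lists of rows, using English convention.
Insert each entry of the permutation into P by Schensted row insertion, recording in Q the position of each new cell.

Insert 2: appended to row 1. P = [[2]], Q = [[1]].
Insert 1: 1 bumps 2 from row 1; 2 starts row 2. P = [[1], [2]], Q = [[1], [2]].
Insert 4: appended to row 1. P = [[1, 4], [2]], Q = [[1, 3], [2]].
Insert 5: appended to row 1. P = [[1, 4, 5], [2]], Q = [[1, 3, 4], [2]].
Insert 3: 3 bumps 4 from row 1; 4 appends to row 2. P = [[1, 3, 5], [2, 4]], Q = [[1, 3, 4], [2, 5]].

So P = [[1, 3, 5], [2, 4]], Q = [[1, 3, 4], [2, 5]].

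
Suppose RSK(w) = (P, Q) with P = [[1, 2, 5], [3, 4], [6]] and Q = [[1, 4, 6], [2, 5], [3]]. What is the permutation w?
Reverse the RSK construction: for i from n down to 1, find the cell of Q containing i, remove the entry at that cell from P, and reverse-bump it up through P; the value ejected from row 1 is w(i).

Step i=6: Q has 6 at row 1, column 3; remove that cell from P, ejecting 5. So w(6) = 5. P is now [[1, 2], [3, 4], [6]].
Step i=5: Q has 5 at row 2, column 2; remove 4 from row 2 of P and reverse-bump: 4 enters row 1 and ejects 2. So w(5) = 2. P is now [[1, 4], [3], [6]].
Step i=4: Q has 4 at row 1, column 2; remove that cell from P, ejecting 4. So w(4) = 4. P is now [[1], [3], [6]].
Step i=3: Q has 3 at row 3, column 1; remove 6 from row 3 of P and reverse-bump: 6 enters row 2 and ejects 3; 3 enters row 1 and ejects 1. So w(3) = 1. P is now [[3], [6]].
Step i=2: Q has 2 at row 2, column 1; remove 6 from row 2 of P and reverse-bump: 6 enters row 1 and ejects 3. So w(2) = 3. P is now [[6]].
Step i=1: Q has 1 at row 1, column 1; remove that cell from P, ejecting 6. So w(1) = 6. P is now [].

So w = 6 3 1 4 2 5.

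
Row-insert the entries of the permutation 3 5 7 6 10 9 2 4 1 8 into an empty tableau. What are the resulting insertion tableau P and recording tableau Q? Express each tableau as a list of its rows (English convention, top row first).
Insert each entry of the permutation into P by Schensted row insertion, recording in Q the position of each new cell.

Insert 3: appended to row 1. P = [[3]], Q = [[1]].
Insert 5: appended to row 1. P = [[3, 5]], Q = [[1, 2]].
Insert 7: appended to row 1. P = [[3, 5, 7]], Q = [[1, 2, 3]].
Insert 6: 6 bumps 7 from row 1; 7 starts row 2. P = [[3, 5, 6], [7]], Q = [[1, 2, 3], [4]].
Insert 10: appended to row 1. P = [[3, 5, 6, 10], [7]], Q = [[1, 2, 3, 5], [4]].
Insert 9: 9 bumps 10 from row 1; 10 appends to row 2. P = [[3, 5, 6, 9], [7, 10]], Q = [[1, 2, 3, 5], [4, 6]].
Insert 2: 2 bumps 3 from row 1; 3 bumps 7 from row 2; 7 starts row 3. P = [[2, 5, 6, 9], [3, 10], [7]], Q = [[1, 2, 3, 5], [4, 6], [7]].
Insert 4: 4 bumps 5 from row 1; 5 bumps 10 from row 2; 10 appends to row 3. P = [[2, 4, 6, 9], [3, 5], [7, 10]], Q = [[1, 2, 3, 5], [4, 6], [7, 8]].
Insert 1: 1 bumps 2 from row 1; 2 bumps 3 from row 2; 3 bumps 7 from row 3; 7 starts row 4. P = [[1, 4, 6, 9], [2, 5], [3, 10], [7]], Q = [[1, 2, 3, 5], [4, 6], [7, 8], [9]].
Insert 8: 8 bumps 9 from row 1; 9 appends to row 2. P = [[1, 4, 6, 8], [2, 5, 9], [3, 10], [7]], Q = [[1, 2, 3, 5], [4, 6, 10], [7, 8], [9]].

So P = [[1, 4, 6, 8], [2, 5, 9], [3, 10], [7]], Q = [[1, 2, 3, 5], [4, 6, 10], [7, 8], [9]].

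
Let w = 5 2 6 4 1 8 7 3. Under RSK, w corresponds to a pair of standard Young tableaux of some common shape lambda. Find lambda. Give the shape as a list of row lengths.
Row-insert each entry into an empty tableau.

After inserting 5: P = [[5]].
After inserting 2: P = [[2], [5]].
After inserting 6: P = [[2, 6], [5]].
After inserting 4: P = [[2, 4], [5, 6]].
After inserting 1: P = [[1, 4], [2, 6], [5]].
After inserting 8: P = [[1, 4, 8], [2, 6], [5]].
After inserting 7: P = [[1, 4, 7], [2, 6, 8], [5]].
After inserting 3: P = [[1, 3, 7], [2, 4, 8], [5, 6]].

The final insertion tableau P = [[1, 3, 7], [2, 4, 8], [5, 6]] has shape [3, 3, 2].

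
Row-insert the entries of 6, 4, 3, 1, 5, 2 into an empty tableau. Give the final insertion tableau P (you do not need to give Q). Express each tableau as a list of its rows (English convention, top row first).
P = [[1, 2], [3, 5], [4], [6]]

Insert 6: appended to row 1. P = [[6]].
Insert 4: 4 bumps 6 from row 1; 6 starts row 2. P = [[4], [6]].
Insert 3: 3 bumps 4 from row 1; 4 bumps 6 from row 2; 6 starts row 3. P = [[3], [4], [6]].
Insert 1: 1 bumps 3 from row 1; 3 bumps 4 from row 2; 4 bumps 6 from row 3; 6 starts row 4. P = [[1], [3], [4], [6]].
Insert 5: appended to row 1. P = [[1, 5], [3], [4], [6]].
Insert 2: 2 bumps 5 from row 1; 5 appends to row 2. P = [[1, 2], [3, 5], [4], [6]].

So P = [[1, 2], [3, 5], [4], [6]].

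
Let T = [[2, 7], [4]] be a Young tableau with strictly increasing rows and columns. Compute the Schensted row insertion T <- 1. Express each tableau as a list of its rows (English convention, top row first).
In row 1, 1 replaces 2 (the leftmost entry greater than 1); 2 is bumped to row 2. In row 2, 2 replaces 4 (the leftmost entry greater than 2); 4 is bumped to row 3. 4 starts a new row 3. The new tableau is [[1, 7], [2], [4]].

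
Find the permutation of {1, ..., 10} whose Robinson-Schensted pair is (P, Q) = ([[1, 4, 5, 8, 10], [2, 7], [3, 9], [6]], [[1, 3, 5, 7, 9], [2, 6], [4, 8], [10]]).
Reverse RSK: for i = n, n-1, ..., 1, locate i in Q, remove the corresponding corner cell from P, and reverse-bump its entry up through P; the value ejected from row 1 is w(i).

So w = 6 3 4 2 9 7 8 5 10 1.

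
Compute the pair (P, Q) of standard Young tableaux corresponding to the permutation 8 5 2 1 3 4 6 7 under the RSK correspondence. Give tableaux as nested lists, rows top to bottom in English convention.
Insert each entry of the permutation into P by Schensted row insertion, recording in Q the position of each new cell.

Insert 8: appended to row 1. P = [[8]].
Insert 5: 5 bumps 8 from row 1; 8 starts row 2. P = [[5], [8]].
Insert 2: 2 bumps 5 from row 1; 5 bumps 8 from row 2; 8 starts row 3. P = [[2], [5], [8]].
Insert 1: 1 bumps 2 from row 1; 2 bumps 5 from row 2; 5 bumps 8 from row 3; 8 starts row 4. P = [[1], [2], [5], [8]].
Insert 3: appended to row 1. P = [[1, 3], [2], [5], [8]].
Insert 4: appended to row 1. P = [[1, 3, 4], [2], [5], [8]].
Insert 6: appended to row 1. P = [[1, 3, 4, 6], [2], [5], [8]].
Insert 7: appended to row 1. P = [[1, 3, 4, 6, 7], [2], [5], [8]].

So P = [[1, 3, 4, 6, 7], [2], [5], [8]], Q = [[1, 5, 6, 7, 8], [2], [3], [4]].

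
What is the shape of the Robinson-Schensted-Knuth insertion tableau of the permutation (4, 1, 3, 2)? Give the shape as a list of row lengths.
[2, 1, 1]

Row-insert each entry into an empty tableau.

After inserting 4: P = [[4]].
After inserting 1: P = [[1], [4]].
After inserting 3: P = [[1, 3], [4]].
After inserting 2: P = [[1, 2], [3], [4]].

The final insertion tableau P = [[1, 2], [3], [4]] has shape [2, 1, 1].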